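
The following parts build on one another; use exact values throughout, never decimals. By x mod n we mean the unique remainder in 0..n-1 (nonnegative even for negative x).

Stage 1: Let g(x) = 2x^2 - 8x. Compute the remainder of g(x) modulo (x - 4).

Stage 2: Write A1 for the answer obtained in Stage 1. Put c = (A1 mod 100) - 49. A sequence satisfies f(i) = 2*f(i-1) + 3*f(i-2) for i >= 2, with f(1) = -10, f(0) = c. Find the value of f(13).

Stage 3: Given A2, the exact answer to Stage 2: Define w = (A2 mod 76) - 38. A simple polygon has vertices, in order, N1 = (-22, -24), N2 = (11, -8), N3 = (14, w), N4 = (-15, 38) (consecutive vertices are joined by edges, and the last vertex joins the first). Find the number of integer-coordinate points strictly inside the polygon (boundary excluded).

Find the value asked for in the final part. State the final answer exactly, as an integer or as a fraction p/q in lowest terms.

1555

Stage 1: remainder = value at the root: 2*(4)^2 - 8*(4)^1 = (32) + (-32) = 0; answer 0
Stage 2: A1 = 0; c = -49; f(2) = 2*(-10) + 3*(-49) = -167; iterating: f(2)=-167, f(3)=-364, f(4)=-1229, f(5)=-3550, f(6)=-10787, f(7)=-32224, f(8)=-96809, f(9)=-290290, f(10)=-871007, f(11)=-2612884, f(12)=-7838789, f(13)=-23516230; answer -23516230
Stage 3: A2 = -23516230; w = 32; cross terms: (-22*-8 - 11*-24)=440, (11*32 - 14*-8)=464, (14*38 - -15*32)=1012, (-15*-24 - -22*38)=1196; twice the area = |3112| = 3112; area = 1556; boundary points = 1 + 1 + 1 + 1 = 4; strictly interior points = area - boundary/2 + 1 = 1555; answer 1555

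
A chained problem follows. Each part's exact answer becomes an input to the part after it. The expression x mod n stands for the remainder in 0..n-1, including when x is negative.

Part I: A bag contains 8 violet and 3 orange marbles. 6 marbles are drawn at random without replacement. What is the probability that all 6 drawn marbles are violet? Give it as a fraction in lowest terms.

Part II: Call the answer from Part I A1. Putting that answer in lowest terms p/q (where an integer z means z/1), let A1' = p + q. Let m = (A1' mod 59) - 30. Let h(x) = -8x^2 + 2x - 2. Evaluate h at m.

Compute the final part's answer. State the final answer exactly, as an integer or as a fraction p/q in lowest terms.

Part I: total draws C(11,6) = 462; favorable C(8,6) = 28; P = 2/33; answer 2/33
Part II: A1 = 2/33; threaded value p + q = 35; m = 5; -8*(5)^2 + 2*(5)^1 - 2 = (-200) + (10) + (-2) = -192; answer -192

-192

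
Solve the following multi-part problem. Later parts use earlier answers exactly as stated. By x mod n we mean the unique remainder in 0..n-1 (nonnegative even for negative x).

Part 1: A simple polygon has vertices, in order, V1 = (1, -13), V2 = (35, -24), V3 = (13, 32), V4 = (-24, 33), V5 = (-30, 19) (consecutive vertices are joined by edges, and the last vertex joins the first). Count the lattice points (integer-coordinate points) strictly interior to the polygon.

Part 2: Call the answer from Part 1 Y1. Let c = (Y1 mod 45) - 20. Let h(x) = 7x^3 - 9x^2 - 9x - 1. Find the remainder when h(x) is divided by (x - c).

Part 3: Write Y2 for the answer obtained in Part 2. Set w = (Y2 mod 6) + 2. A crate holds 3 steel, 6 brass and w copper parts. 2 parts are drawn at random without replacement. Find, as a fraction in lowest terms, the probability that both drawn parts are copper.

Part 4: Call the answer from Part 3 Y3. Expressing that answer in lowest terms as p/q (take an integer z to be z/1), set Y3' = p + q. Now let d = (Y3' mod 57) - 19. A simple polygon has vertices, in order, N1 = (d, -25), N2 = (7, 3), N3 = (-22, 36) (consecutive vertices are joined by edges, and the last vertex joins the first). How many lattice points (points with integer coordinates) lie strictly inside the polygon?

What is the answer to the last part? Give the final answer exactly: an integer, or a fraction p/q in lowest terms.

Part 1: cross terms: (1*-24 - 35*-13)=431, (35*32 - 13*-24)=1432, (13*33 - -24*32)=1197, (-24*19 - -30*33)=534, (-30*-13 - 1*19)=371; twice the area = |3965| = 3965; area = 3965/2; boundary points = 1 + 2 + 1 + 2 + 1 = 7; strictly interior points = area - boundary/2 + 1 = 1980; answer 1980
Part 2: Y1 = 1980; c = -20; remainder = value at the root: 7*(-20)^3 - 9*(-20)^2 - 9*(-20)^1 - 1 = (-56000) + (-3600) + (180) + (-1) = -59421; answer -59421
Part 3: Y2 = -59421; w = 5; total draws C(14,2) = 91; favorable C(5,2) = 10; P = 10/91; answer 10/91
Part 4: Y3 = 10/91; threaded value p + q = 101; d = 25; cross terms: (25*3 - 7*-25)=250, (7*36 - -22*3)=318, (-22*-25 - 25*36)=-350; twice the area = |218| = 218; area = 109; boundary points = 2 + 1 + 1 = 4; strictly interior points = area - boundary/2 + 1 = 108; answer 108

108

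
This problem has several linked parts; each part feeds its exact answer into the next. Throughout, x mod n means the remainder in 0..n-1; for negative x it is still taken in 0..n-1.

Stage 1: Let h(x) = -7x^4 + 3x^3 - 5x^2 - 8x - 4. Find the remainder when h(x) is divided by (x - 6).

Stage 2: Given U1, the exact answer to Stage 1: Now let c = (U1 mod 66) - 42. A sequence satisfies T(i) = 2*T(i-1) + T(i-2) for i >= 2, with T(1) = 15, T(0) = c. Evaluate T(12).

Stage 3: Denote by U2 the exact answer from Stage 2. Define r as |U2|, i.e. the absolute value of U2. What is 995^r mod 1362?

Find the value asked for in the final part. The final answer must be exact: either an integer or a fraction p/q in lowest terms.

205

Stage 1: remainder = value at the root: -7*(6)^4 + 3*(6)^3 - 5*(6)^2 - 8*(6)^1 - 4 = (-9072) + (648) + (-180) + (-48) + (-4) = -8656; answer -8656
Stage 2: U1 = -8656; c = 14; T(2) = 2*(15) + 1*(14) = 44; iterating: T(2)=44, T(3)=103, T(4)=250, T(5)=603, T(6)=1456, T(7)=3515, T(8)=8486, T(9)=20487, T(10)=49460, T(11)=119407, T(12)=288274; answer 288274
Stage 3: U2 = 288274; r = 288274; squarings mod 1362: 995^1=995, 995^2=1213, 995^4=409, 995^8=1117, 995^16=97, 995^32=1237, 995^64=643, 995^128=763, 995^256=595, 995^512=1267, 995^1024=853, 995^2048=301, 995^4096=709, 995^8192=103, 995^16384=1075, 995^32768=649, 995^65536=343, 995^131072=517, 995^262144=337; 995^288274 = 995^2 * 995^16 * 995^512 * 995^1024 * 995^8192 * 995^16384 * 995^262144 = 205 (mod 1362); answer 205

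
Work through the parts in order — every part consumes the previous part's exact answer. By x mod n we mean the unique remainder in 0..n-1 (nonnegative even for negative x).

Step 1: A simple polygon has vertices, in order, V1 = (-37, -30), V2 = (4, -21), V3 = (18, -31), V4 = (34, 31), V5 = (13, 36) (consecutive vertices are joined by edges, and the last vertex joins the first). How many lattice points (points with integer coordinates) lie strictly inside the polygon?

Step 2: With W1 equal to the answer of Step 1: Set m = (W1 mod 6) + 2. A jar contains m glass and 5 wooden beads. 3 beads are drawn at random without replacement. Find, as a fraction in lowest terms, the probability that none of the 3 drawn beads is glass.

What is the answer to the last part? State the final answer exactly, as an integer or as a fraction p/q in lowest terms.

Step 1: cross terms: (-37*-21 - 4*-30)=897, (4*-31 - 18*-21)=254, (18*31 - 34*-31)=1612, (34*36 - 13*31)=821, (13*-30 - -37*36)=942; twice the area = |4526| = 4526; area = 2263; boundary points = 1 + 2 + 2 + 1 + 2 = 8; strictly interior points = area - boundary/2 + 1 = 2260; answer 2260
Step 2: W1 = 2260; m = 6; total draws C(11,3) = 165; favorable C(5,3) = 10; P = 2/33; answer 2/33

2/33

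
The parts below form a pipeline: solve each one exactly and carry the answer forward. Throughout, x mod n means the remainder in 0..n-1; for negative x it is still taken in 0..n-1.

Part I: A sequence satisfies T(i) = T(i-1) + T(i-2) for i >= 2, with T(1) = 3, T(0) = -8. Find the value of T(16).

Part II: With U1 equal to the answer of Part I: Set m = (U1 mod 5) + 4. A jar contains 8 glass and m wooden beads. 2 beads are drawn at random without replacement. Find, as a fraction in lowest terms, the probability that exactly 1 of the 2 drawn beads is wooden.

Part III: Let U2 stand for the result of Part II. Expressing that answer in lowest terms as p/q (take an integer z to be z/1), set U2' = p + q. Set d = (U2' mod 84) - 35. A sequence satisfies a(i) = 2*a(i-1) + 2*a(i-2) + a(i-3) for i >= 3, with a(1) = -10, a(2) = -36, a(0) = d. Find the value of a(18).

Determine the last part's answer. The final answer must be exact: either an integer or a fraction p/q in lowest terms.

Part I: T(2) = 1*(3) + 1*(-8) = -5; iterating: T(2)=-5, T(3)=-2, T(4)=-7, T(5)=-9, T(6)=-16, T(7)=-25, T(8)=-41, T(9)=-66, T(10)=-107, T(11)=-173, T(12)=-280, T(13)=-453, T(14)=-733, T(15)=-1186, T(16)=-1919; answer -1919
Part II: U1 = -1919; m = 5; total draws C(13,2) = 78; favorable C(5,1)*C(8,1) = 40; P = 20/39; answer 20/39
Part III: U2 = 20/39; threaded value p + q = 59; d = 24; a(3) = 2*(-36) + 2*(-10) + 1*(24) = -68; iterating: a(3)=-68, a(4)=-218, a(5)=-608, a(6)=-1720, a(7)=-4874, a(8)=-13796, a(9)=-39060, a(10)=-110586, a(11)=-313088, a(12)=-886408, a(13)=-2509578, a(14)=-7105060, a(15)=-20115684, a(16)=-56951066, a(17)=-161238560, a(18)=-456494936; answer -456494936

-456494936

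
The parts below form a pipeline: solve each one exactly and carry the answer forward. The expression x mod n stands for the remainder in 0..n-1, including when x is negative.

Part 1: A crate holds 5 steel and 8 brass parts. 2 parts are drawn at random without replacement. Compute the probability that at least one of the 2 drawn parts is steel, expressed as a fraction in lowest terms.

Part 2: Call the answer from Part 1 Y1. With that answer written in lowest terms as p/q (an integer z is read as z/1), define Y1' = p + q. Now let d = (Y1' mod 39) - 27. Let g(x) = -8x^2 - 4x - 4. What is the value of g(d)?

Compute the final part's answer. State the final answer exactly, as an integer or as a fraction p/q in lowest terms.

-28

Part 1: total draws C(13,2) = 78; complement C(8,2) = 28; favorable 78 - 28 = 50; P = 25/39; answer 25/39
Part 2: Y1 = 25/39; threaded value p + q = 64; d = -2; -8*(-2)^2 - 4*(-2)^1 - 4 = (-32) + (8) + (-4) = -28; answer -28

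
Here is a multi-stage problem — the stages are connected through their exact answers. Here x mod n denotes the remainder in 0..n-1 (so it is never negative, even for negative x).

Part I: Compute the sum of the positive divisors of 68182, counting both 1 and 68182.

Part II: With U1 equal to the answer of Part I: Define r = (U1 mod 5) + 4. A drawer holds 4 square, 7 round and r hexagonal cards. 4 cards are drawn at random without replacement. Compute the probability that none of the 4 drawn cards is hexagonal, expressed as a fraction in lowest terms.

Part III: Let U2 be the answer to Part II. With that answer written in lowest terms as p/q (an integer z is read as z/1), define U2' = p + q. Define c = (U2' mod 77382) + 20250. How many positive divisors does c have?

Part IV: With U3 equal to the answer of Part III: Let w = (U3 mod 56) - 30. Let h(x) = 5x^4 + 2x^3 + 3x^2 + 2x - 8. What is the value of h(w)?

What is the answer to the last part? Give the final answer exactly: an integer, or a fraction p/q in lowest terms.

2251696

Part I: 68182 = 2 * 73 * 467; sigma = (1 + 2) * (1 + 73) * (1 + 467) = 3 * 74 * 468 = 103896; answer 103896
Part II: U1 = 103896; r = 5; total draws C(16,4) = 1820; favorable C(11,4) = 330; P = 33/182; answer 33/182
Part III: U2 = 33/182; threaded value p + q = 215; c = 20465; 20465 = 5 * 4093; number of divisors = (1+1) * (1+1) = 4; answer 4
Part IV: U3 = 4; w = -26; 5*(-26)^4 + 2*(-26)^3 + 3*(-26)^2 + 2*(-26)^1 - 8 = (2284880) + (-35152) + (2028) + (-52) + (-8) = 2251696; answer 2251696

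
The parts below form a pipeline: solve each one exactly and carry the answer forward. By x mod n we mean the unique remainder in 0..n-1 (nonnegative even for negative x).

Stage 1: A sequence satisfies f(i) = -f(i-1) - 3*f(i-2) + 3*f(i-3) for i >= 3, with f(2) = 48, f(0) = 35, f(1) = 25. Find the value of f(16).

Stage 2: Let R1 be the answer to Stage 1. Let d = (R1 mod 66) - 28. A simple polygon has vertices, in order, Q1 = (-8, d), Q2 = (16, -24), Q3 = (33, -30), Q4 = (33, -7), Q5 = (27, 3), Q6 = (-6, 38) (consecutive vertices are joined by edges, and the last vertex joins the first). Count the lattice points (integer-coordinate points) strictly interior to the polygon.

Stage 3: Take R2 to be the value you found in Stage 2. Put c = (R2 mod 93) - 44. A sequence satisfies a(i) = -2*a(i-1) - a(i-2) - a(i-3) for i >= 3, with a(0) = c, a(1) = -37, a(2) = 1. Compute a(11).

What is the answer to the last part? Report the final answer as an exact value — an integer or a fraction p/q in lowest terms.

3884

Stage 1: f(3) = -1*(48) - 3*(25) + 3*(35) = -18; iterating: f(3)=-18, f(4)=-51, f(5)=249, f(6)=-150, f(7)=-750, f(8)=1947, f(9)=-147, f(10)=-7944, f(11)=14226, f(12)=9165, f(13)=-75675, f(14)=90858, f(15)=163662, f(16)=-663261; answer -663261
Stage 2: R1 = -663261; d = 11; cross terms: (-8*-24 - 16*11)=16, (16*-30 - 33*-24)=312, (33*-7 - 33*-30)=759, (33*3 - 27*-7)=288, (27*38 - -6*3)=1044, (-6*11 - -8*38)=238; twice the area = |2657| = 2657; area = 2657/2; boundary points = 1 + 1 + 23 + 2 + 1 + 1 = 29; strictly interior points = area - boundary/2 + 1 = 1315; answer 1315
Stage 3: R2 = 1315; c = -31; a(3) = -2*(1) - 1*(-37) - 1*(-31) = 66; iterating: a(3)=66, a(4)=-96, a(5)=125, a(6)=-220, a(7)=411, a(8)=-727, a(9)=1263, a(10)=-2210, a(11)=3884; answer 3884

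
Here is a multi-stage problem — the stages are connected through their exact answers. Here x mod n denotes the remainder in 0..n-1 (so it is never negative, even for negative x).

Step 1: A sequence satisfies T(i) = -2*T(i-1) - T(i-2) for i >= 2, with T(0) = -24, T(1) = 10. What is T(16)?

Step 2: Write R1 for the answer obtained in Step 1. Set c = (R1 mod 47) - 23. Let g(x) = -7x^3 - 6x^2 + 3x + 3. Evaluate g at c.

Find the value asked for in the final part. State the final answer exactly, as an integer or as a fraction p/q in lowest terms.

8561

Step 1: T(2) = -2*(10) - 1*(-24) = 4; iterating: T(2)=4, T(3)=-18, T(4)=32, T(5)=-46, T(6)=60, T(7)=-74, T(8)=88, T(9)=-102, T(10)=116, T(11)=-130, T(12)=144, T(13)=-158, T(14)=172, T(15)=-186, T(16)=200; answer 200
Step 2: R1 = 200; c = -11; -7*(-11)^3 - 6*(-11)^2 + 3*(-11)^1 + 3 = (9317) + (-726) + (-33) + (3) = 8561; answer 8561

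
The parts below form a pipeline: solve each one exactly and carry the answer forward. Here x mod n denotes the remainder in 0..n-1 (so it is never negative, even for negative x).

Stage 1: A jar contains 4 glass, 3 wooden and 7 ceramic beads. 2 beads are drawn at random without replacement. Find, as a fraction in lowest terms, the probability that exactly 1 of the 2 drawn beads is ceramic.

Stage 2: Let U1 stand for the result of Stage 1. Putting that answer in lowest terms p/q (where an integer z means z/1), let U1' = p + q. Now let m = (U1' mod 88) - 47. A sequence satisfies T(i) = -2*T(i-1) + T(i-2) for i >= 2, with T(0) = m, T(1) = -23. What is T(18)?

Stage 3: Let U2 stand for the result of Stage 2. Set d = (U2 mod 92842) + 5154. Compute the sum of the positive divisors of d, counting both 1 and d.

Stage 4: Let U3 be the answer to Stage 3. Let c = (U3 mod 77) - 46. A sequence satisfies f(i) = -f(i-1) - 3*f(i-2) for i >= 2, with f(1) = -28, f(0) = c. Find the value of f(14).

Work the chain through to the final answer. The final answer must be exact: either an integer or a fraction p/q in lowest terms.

Stage 1: total draws C(14,2) = 91; favorable C(7,1)*C(7,1) = 49; P = 7/13; answer 7/13
Stage 2: U1 = 7/13; threaded value p + q = 20; m = -27; T(2) = -2*(-23) + 1*(-27) = 19; iterating: T(2)=19, T(3)=-61, T(4)=141, T(5)=-343, T(6)=827, T(7)=-1997, T(8)=4821, T(9)=-11639, T(10)=28099, T(11)=-67837, T(12)=163773, T(13)=-395383, T(14)=954539, T(15)=-2304461, T(16)=5563461, T(17)=-13431383, T(18)=32426227; answer 32426227
Stage 3: U2 = 32426227; d = 29523; 29523 = 3 * 13 * 757; sigma = (1 + 3) * (1 + 13) * (1 + 757) = 4 * 14 * 758 = 42448; answer 42448
Stage 4: U3 = 42448; c = -25; f(2) = -1*(-28) - 3*(-25) = 103; iterating: f(2)=103, f(3)=-19, f(4)=-290, f(5)=347, f(6)=523, f(7)=-1564, f(8)=-5, f(9)=4697, f(10)=-4682, f(11)=-9409, f(12)=23455, f(13)=4772, f(14)=-75137; answer -75137

-75137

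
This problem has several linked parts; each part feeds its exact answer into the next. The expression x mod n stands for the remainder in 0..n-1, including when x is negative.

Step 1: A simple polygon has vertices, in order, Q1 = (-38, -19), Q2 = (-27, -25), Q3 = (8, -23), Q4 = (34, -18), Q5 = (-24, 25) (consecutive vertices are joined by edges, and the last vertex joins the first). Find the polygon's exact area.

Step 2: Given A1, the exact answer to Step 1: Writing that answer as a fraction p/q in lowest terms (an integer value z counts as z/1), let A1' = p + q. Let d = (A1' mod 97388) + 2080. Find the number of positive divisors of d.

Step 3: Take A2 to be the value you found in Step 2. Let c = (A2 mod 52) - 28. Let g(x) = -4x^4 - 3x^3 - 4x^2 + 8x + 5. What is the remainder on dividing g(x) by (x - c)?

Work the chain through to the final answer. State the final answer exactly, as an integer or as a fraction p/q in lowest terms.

-1288123

Step 1: cross terms: (-38*-25 - -27*-19)=437, (-27*-23 - 8*-25)=821, (8*-18 - 34*-23)=638, (34*25 - -24*-18)=418, (-24*-19 - -38*25)=1406; twice the area = |3720| = 3720; area = 1860; answer 1860
Step 2: A1 = 1860; threaded value p + q = 1861; d = 3941; 3941 = 7 * 563; number of divisors = (1+1) * (1+1) = 4; answer 4
Step 3: A2 = 4; c = -24; remainder = value at the root: -4*(-24)^4 - 3*(-24)^3 - 4*(-24)^2 + 8*(-24)^1 + 5 = (-1327104) + (41472) + (-2304) + (-192) + (5) = -1288123; answer -1288123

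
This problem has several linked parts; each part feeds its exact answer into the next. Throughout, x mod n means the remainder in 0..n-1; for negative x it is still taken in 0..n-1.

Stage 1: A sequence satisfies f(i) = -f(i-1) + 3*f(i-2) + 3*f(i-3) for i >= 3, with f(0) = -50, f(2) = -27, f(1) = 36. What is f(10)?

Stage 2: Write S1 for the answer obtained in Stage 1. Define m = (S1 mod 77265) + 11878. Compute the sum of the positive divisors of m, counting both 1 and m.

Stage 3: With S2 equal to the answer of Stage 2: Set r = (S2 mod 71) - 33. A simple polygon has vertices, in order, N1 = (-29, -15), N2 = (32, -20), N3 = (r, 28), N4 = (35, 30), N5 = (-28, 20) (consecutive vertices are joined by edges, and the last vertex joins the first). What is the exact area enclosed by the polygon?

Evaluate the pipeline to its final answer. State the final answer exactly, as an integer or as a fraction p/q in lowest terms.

Stage 1: f(3) = -1*(-27) + 3*(36) + 3*(-50) = -15; iterating: f(3)=-15, f(4)=42, f(5)=-168, f(6)=249, f(7)=-627, f(8)=870, f(9)=-2004, f(10)=2733; answer 2733
Stage 2: S1 = 2733; m = 14611; 14611 = 19 * 769; sigma = (1 + 19) * (1 + 769) = 20 * 770 = 15400; answer 15400
Stage 3: S2 = 15400; r = 31; cross terms: (-29*-20 - 32*-15)=1060, (32*28 - 31*-20)=1516, (31*30 - 35*28)=-50, (35*20 - -28*30)=1540, (-28*-15 - -29*20)=1000; twice the area = |5066| = 5066; area = 2533; answer 2533

2533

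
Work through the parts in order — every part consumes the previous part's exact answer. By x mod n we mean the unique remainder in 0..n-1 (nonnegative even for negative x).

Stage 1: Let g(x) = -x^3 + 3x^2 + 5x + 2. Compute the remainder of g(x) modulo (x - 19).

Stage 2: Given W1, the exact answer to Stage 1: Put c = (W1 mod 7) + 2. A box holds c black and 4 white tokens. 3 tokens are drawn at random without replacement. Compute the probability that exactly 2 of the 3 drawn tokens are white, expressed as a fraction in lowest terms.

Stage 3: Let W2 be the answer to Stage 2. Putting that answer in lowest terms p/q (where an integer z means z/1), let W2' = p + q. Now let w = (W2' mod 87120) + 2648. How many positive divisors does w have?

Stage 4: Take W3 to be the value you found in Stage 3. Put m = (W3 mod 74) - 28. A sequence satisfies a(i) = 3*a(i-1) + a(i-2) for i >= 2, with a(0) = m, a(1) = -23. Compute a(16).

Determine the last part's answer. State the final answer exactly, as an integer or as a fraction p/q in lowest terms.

-1615556039

Stage 1: remainder = value at the root: -1*(19)^3 + 3*(19)^2 + 5*(19)^1 + 2 = (-6859) + (1083) + (95) + (2) = -5679; answer -5679
Stage 2: W1 = -5679; c = 7; total draws C(11,3) = 165; favorable C(4,2)*C(7,1) = 42; P = 14/55; answer 14/55
Stage 3: W2 = 14/55; threaded value p + q = 69; w = 2717; 2717 = 11 * 13 * 19; number of divisors = (1+1) * (1+1) * (1+1) = 8; answer 8
Stage 4: W3 = 8; m = -20; a(2) = 3*(-23) + 1*(-20) = -89; iterating: a(2)=-89, a(3)=-290, a(4)=-959, a(5)=-3167, a(6)=-10460, a(7)=-34547, a(8)=-114101, a(9)=-376850, a(10)=-1244651, a(11)=-4110803, a(12)=-13577060, a(13)=-44841983, a(14)=-148103009, a(15)=-489151010, a(16)=-1615556039; answer -1615556039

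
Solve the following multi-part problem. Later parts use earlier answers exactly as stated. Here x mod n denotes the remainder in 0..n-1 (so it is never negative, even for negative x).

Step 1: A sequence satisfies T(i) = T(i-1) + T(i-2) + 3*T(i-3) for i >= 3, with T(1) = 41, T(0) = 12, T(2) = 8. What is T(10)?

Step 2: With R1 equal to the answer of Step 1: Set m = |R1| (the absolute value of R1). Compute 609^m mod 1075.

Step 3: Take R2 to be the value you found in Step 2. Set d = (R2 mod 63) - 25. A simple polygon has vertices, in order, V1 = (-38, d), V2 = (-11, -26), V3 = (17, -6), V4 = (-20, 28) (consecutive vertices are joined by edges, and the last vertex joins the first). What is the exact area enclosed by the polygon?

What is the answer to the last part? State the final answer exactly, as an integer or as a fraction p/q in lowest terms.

Step 1: T(3) = 1*(8) + 1*(41) + 3*(12) = 85; iterating: T(3)=85, T(4)=216, T(5)=325, T(6)=796, T(7)=1769, T(8)=3540, T(9)=7697, T(10)=16544; answer 16544
Step 2: R1 = 16544; m = 16544; squarings mod 1075: 609^1=609, 609^2=6, 609^4=36, 609^8=221, 609^16=466, 609^32=6, 609^64=36, 609^128=221, 609^256=466, 609^512=6, 609^1024=36, 609^2048=221, 609^4096=466, 609^8192=6, 609^16384=36; 609^16544 = 609^32 * 609^128 * 609^16384 = 436 (mod 1075); answer 436
Step 3: R2 = 436; d = 33; cross terms: (-38*-26 - -11*33)=1351, (-11*-6 - 17*-26)=508, (17*28 - -20*-6)=356, (-20*33 - -38*28)=404; twice the area = |2619| = 2619; area = 2619/2; answer 2619/2

2619/2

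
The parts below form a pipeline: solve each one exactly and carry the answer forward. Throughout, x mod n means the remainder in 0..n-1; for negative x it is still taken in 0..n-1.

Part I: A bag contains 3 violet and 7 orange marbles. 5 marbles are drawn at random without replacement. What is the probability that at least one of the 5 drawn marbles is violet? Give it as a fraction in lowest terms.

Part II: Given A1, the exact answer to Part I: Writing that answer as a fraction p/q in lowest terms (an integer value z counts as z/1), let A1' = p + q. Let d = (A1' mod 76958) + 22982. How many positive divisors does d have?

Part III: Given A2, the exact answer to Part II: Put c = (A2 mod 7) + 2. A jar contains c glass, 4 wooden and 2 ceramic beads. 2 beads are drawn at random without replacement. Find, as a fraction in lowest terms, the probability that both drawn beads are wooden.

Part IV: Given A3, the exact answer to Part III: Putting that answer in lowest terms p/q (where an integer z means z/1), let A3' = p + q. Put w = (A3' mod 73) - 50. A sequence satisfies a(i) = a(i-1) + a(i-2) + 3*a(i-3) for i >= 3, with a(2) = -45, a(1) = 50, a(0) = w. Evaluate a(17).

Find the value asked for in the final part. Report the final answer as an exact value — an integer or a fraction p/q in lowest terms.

Part I: total draws C(10,5) = 252; complement C(7,5) = 21; favorable 252 - 21 = 231; P = 11/12; answer 11/12
Part II: A1 = 11/12; threaded value p + q = 23; d = 23005; 23005 = 5 * 43 * 107; number of divisors = (1+1) * (1+1) * (1+1) = 8; answer 8
Part III: A2 = 8; c = 3; total draws C(9,2) = 36; favorable C(4,2) = 6; P = 1/6; answer 1/6
Part IV: A3 = 1/6; threaded value p + q = 7; w = -43; a(3) = 1*(-45) + 1*(50) + 3*(-43) = -124; iterating: a(3)=-124, a(4)=-19, a(5)=-278, a(6)=-669, a(7)=-1004, a(8)=-2507, a(9)=-5518, a(10)=-11037, a(11)=-24076, a(12)=-51667, a(13)=-108854, a(14)=-232749, a(15)=-496604, a(16)=-1055915, a(17)=-2250766; answer -2250766

-2250766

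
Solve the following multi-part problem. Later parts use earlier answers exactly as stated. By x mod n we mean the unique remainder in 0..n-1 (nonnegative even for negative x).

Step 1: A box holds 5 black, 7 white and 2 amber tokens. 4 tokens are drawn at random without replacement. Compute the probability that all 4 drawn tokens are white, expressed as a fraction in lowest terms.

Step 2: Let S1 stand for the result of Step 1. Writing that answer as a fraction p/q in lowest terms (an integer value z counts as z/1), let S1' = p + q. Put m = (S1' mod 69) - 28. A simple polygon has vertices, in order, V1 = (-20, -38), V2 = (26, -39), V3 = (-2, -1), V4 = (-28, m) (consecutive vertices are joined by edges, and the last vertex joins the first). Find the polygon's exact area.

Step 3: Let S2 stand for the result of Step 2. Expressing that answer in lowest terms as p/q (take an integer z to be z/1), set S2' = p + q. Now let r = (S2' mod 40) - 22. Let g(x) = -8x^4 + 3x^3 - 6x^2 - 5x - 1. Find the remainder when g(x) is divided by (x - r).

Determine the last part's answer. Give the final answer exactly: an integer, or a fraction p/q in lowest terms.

-18509

Step 1: total draws C(14,4) = 1001; favorable C(7,4) = 35; P = 5/143; answer 5/143
Step 2: S1 = 5/143; threaded value p + q = 148; m = -18; cross terms: (-20*-39 - 26*-38)=1768, (26*-1 - -2*-39)=-104, (-2*-18 - -28*-1)=8, (-28*-38 - -20*-18)=704; twice the area = |2376| = 2376; area = 1188; answer 1188
Step 3: S2 = 1188; threaded value p + q = 1189; r = 7; remainder = value at the root: -8*(7)^4 + 3*(7)^3 - 6*(7)^2 - 5*(7)^1 - 1 = (-19208) + (1029) + (-294) + (-35) + (-1) = -18509; answer -18509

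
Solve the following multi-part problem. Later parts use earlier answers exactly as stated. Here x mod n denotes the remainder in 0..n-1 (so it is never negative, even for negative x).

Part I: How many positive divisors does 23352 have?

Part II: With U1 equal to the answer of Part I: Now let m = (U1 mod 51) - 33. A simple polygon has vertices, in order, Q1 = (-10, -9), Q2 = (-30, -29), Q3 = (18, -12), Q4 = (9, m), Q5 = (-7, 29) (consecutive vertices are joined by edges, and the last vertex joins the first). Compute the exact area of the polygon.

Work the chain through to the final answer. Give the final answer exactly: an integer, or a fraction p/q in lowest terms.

1599/2

Part I: 23352 = 2^3 * 3 * 7 * 139; number of divisors = (3+1) * (1+1) * (1+1) * (1+1) = 32; answer 32
Part II: U1 = 32; m = -1; cross terms: (-10*-29 - -30*-9)=20, (-30*-12 - 18*-29)=882, (18*-1 - 9*-12)=90, (9*29 - -7*-1)=254, (-7*-9 - -10*29)=353; twice the area = |1599| = 1599; area = 1599/2; answer 1599/2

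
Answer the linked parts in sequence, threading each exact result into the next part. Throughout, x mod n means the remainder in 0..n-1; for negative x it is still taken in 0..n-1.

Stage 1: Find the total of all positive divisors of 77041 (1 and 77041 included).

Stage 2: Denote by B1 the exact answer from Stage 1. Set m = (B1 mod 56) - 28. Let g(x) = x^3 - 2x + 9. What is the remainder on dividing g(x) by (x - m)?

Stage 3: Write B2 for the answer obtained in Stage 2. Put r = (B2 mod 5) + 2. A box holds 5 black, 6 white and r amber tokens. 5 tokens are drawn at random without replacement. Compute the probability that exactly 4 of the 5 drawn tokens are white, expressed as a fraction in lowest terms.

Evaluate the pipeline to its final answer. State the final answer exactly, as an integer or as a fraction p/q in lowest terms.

Stage 1: 77041 is prime, so its only divisors are 1 and 77041; sigma = 1 + 77041 = 77042; answer 77042
Stage 2: B1 = 77042; m = 14; remainder = value at the root: 1*(14)^3 - 2*(14)^1 + 9 = (2744) + (-28) + (9) = 2725; answer 2725
Stage 3: B2 = 2725; r = 2; total draws C(13,5) = 1287; favorable C(6,4)*C(7,1) = 105; P = 35/429; answer 35/429

35/429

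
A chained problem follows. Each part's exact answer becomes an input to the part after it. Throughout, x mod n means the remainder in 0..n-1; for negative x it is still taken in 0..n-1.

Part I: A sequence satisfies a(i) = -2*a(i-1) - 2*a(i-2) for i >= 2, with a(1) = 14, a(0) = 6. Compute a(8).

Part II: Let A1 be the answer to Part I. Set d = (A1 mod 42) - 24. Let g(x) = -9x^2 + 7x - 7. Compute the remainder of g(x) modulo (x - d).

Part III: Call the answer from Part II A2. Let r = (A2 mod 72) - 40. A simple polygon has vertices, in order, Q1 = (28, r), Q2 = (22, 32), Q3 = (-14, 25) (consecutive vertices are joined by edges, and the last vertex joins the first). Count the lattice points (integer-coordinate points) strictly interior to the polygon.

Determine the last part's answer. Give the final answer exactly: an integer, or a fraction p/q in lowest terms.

Part I: a(2) = -2*(14) - 2*(6) = -40; iterating: a(2)=-40, a(3)=52, a(4)=-24, a(5)=-56, a(6)=160, a(7)=-208, a(8)=96; answer 96
Part II: A1 = 96; d = -12; remainder = value at the root: -9*(-12)^2 + 7*(-12)^1 - 7 = (-1296) + (-84) + (-7) = -1387; answer -1387
Part III: A2 = -1387; r = 13; cross terms: (28*32 - 22*13)=610, (22*25 - -14*32)=998, (-14*13 - 28*25)=-882; twice the area = |726| = 726; area = 363; boundary points = 1 + 1 + 6 = 8; strictly interior points = area - boundary/2 + 1 = 360; answer 360

360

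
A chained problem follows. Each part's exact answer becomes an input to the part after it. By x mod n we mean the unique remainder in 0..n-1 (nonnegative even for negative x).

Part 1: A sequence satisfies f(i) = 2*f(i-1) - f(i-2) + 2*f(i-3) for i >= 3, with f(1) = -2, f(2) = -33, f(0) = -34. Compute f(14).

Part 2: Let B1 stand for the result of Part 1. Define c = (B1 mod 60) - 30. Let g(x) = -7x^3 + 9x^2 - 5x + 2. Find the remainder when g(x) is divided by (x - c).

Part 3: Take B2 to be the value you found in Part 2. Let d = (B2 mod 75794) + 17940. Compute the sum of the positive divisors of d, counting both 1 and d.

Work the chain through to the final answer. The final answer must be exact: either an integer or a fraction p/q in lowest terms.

47040

Part 1: f(3) = 2*(-33) - 1*(-2) + 2*(-34) = -132; iterating: f(3)=-132, f(4)=-235, f(5)=-404, f(6)=-837, f(7)=-1740, f(8)=-3451, f(9)=-6836, f(10)=-13701, f(11)=-27468, f(12)=-54907, f(13)=-109748, f(14)=-219525; answer -219525
Part 2: B1 = -219525; c = -15; remainder = value at the root: -7*(-15)^3 + 9*(-15)^2 - 5*(-15)^1 + 2 = (23625) + (2025) + (75) + (2) = 25727; answer 25727
Part 3: B2 = 25727; d = 43667; 43667 = 13 * 3359; sigma = (1 + 13) * (1 + 3359) = 14 * 3360 = 47040; answer 47040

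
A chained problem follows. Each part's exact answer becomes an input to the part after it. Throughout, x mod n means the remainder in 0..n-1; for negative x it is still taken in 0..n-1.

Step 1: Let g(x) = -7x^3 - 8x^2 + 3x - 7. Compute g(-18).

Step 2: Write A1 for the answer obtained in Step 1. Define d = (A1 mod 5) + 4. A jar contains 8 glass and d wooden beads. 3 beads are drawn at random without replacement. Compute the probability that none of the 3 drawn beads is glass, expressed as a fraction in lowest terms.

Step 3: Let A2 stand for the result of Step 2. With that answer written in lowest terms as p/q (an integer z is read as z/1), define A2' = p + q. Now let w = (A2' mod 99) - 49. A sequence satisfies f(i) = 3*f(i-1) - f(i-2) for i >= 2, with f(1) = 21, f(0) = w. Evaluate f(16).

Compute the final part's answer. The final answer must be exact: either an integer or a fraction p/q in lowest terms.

Step 1: -7*(-18)^3 - 8*(-18)^2 + 3*(-18)^1 - 7 = (40824) + (-2592) + (-54) + (-7) = 38171; answer 38171
Step 2: A1 = 38171; d = 5; total draws C(13,3) = 286; favorable C(5,3) = 10; P = 5/143; answer 5/143
Step 3: A2 = 5/143; threaded value p + q = 148; w = 0; f(2) = 3*(21) - 1*(0) = 63; iterating: f(2)=63, f(3)=168, f(4)=441, f(5)=1155, f(6)=3024, f(7)=7917, f(8)=20727, f(9)=54264, f(10)=142065, f(11)=371931, f(12)=973728, f(13)=2549253, f(14)=6674031, f(15)=17472840, f(16)=45744489; answer 45744489

45744489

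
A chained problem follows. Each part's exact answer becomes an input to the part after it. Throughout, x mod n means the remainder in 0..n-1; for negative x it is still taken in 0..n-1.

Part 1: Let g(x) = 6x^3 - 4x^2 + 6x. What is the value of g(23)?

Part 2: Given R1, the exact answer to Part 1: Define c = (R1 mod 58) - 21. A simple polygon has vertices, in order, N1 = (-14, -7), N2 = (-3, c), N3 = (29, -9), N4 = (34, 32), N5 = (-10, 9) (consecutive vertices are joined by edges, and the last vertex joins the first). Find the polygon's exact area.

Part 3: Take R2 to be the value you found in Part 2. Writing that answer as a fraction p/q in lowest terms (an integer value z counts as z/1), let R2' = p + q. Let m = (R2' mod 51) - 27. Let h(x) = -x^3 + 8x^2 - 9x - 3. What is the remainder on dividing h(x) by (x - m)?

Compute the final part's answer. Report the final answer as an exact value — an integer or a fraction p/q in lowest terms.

Part 1: 6*(23)^3 - 4*(23)^2 + 6*(23)^1 = (73002) + (-2116) + (138) = 71024; answer 71024
Part 2: R1 = 71024; c = 11; cross terms: (-14*11 - -3*-7)=-175, (-3*-9 - 29*11)=-292, (29*32 - 34*-9)=1234, (34*9 - -10*32)=626, (-10*-7 - -14*9)=196; twice the area = |1589| = 1589; area = 1589/2; answer 1589/2
Part 3: R2 = 1589/2; threaded value p + q = 1591; m = -17; remainder = value at the root: -1*(-17)^3 + 8*(-17)^2 - 9*(-17)^1 - 3 = (4913) + (2312) + (153) + (-3) = 7375; answer 7375

7375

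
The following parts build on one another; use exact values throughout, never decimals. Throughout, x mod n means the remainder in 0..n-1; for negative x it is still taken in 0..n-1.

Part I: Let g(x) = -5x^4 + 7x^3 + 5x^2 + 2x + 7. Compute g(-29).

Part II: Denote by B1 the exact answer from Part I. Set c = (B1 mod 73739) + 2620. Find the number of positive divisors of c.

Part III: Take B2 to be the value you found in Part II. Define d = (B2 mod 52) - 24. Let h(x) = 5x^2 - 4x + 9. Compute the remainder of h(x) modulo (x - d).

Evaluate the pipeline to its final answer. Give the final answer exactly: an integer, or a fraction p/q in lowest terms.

1353

Part I: -5*(-29)^4 + 7*(-29)^3 + 5*(-29)^2 + 2*(-29)^1 + 7 = (-3536405) + (-170723) + (4205) + (-58) + (7) = -3702974; answer -3702974
Part II: B1 = -3702974; c = 60335; 60335 = 5 * 11 * 1097; number of divisors = (1+1) * (1+1) * (1+1) = 8; answer 8
Part III: B2 = 8; d = -16; remainder = value at the root: 5*(-16)^2 - 4*(-16)^1 + 9 = (1280) + (64) + (9) = 1353; answer 1353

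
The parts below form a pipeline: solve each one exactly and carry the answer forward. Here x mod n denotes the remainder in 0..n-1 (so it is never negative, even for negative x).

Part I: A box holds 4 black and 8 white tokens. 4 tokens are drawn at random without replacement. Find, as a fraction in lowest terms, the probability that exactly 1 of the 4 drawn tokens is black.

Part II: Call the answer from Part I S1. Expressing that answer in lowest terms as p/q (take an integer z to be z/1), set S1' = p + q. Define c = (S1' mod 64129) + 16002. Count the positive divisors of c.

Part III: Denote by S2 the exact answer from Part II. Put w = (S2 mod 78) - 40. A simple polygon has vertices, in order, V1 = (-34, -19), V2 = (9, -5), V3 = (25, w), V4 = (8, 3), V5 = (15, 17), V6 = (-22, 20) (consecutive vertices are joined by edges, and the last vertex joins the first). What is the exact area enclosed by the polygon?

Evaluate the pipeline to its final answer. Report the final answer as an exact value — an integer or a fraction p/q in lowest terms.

1184

Part I: total draws C(12,4) = 495; favorable C(4,1)*C(8,3) = 224; P = 224/495; answer 224/495
Part II: S1 = 224/495; threaded value p + q = 719; c = 16721; 16721 = 23 * 727; number of divisors = (1+1) * (1+1) = 4; answer 4
Part III: S2 = 4; w = -36; cross terms: (-34*-5 - 9*-19)=341, (9*-36 - 25*-5)=-199, (25*3 - 8*-36)=363, (8*17 - 15*3)=91, (15*20 - -22*17)=674, (-22*-19 - -34*20)=1098; twice the area = |2368| = 2368; area = 1184; answer 1184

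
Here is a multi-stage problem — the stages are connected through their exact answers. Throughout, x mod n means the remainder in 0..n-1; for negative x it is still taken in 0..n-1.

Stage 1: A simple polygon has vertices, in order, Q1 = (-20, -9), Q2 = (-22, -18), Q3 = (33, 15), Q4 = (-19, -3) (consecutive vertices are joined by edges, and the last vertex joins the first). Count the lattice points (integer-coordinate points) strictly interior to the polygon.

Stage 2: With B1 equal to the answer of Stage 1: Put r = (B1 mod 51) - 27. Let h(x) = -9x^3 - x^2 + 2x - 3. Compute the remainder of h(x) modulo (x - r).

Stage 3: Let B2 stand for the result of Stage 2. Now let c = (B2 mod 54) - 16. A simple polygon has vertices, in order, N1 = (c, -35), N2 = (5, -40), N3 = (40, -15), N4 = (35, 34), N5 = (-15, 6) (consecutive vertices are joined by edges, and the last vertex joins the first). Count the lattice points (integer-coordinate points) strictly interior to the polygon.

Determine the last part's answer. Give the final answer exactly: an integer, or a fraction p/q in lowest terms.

2618

Stage 1: cross terms: (-20*-18 - -22*-9)=162, (-22*15 - 33*-18)=264, (33*-3 - -19*15)=186, (-19*-9 - -20*-3)=111; twice the area = |723| = 723; area = 723/2; boundary points = 1 + 11 + 2 + 1 = 15; strictly interior points = area - boundary/2 + 1 = 355; answer 355
Stage 2: B1 = 355; r = 22; remainder = value at the root: -9*(22)^3 - 1*(22)^2 + 2*(22)^1 - 3 = (-95832) + (-484) + (44) + (-3) = -96275; answer -96275
Stage 3: B2 = -96275; c = -9; cross terms: (-9*-40 - 5*-35)=535, (5*-15 - 40*-40)=1525, (40*34 - 35*-15)=1885, (35*6 - -15*34)=720, (-15*-35 - -9*6)=579; twice the area = |5244| = 5244; area = 2622; boundary points = 1 + 5 + 1 + 2 + 1 = 10; strictly interior points = area - boundary/2 + 1 = 2618; answer 2618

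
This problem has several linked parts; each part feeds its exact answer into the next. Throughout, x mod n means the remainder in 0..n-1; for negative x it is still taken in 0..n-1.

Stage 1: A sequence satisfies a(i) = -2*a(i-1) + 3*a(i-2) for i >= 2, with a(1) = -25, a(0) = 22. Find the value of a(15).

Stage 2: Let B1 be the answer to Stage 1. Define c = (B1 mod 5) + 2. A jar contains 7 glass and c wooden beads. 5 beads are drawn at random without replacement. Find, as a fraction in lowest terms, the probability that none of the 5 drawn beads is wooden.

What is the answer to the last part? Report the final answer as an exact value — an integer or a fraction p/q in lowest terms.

7/264

Stage 1: a(2) = -2*(-25) + 3*(22) = 116; iterating: a(2)=116, a(3)=-307, a(4)=962, a(5)=-2845, a(6)=8576, a(7)=-25687, a(8)=77102, a(9)=-231265, a(10)=693836, a(11)=-2081467, a(12)=6244442, a(13)=-18733285, a(14)=56199896, a(15)=-168599647; answer -168599647
Stage 2: B1 = -168599647; c = 5; total draws C(12,5) = 792; favorable C(7,5) = 21; P = 7/264; answer 7/264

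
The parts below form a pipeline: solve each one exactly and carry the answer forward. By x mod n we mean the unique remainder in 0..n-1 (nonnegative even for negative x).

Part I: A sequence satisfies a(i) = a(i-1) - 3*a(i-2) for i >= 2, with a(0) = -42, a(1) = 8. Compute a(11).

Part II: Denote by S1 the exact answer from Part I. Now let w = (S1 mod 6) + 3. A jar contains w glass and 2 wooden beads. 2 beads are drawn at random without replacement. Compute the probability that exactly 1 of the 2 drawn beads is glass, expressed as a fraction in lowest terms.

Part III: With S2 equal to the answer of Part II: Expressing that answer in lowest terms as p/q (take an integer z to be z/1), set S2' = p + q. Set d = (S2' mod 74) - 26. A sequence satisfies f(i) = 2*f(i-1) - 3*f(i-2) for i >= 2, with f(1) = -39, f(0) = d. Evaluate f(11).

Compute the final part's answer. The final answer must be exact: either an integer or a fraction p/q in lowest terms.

10587

Part I: a(2) = 1*(8) - 3*(-42) = 134; iterating: a(2)=134, a(3)=110, a(4)=-292, a(5)=-622, a(6)=254, a(7)=2120, a(8)=1358, a(9)=-5002, a(10)=-9076, a(11)=5930; answer 5930
Part II: S1 = 5930; w = 5; total draws C(7,2) = 21; favorable C(5,1)*C(2,1) = 10; P = 10/21; answer 10/21
Part III: S2 = 10/21; threaded value p + q = 31; d = 5; f(2) = 2*(-39) - 3*(5) = -93; iterating: f(2)=-93, f(3)=-69, f(4)=141, f(5)=489, f(6)=555, f(7)=-357, f(8)=-2379, f(9)=-3687, f(10)=-237, f(11)=10587; answer 10587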